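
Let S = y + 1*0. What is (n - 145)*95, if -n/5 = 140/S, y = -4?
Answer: 2850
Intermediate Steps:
S = -4 (S = -4 + 1*0 = -4 + 0 = -4)
n = 175 (n = -700/(-4) = -700*(-1)/4 = -5*(-35) = 175)
(n - 145)*95 = (175 - 145)*95 = 30*95 = 2850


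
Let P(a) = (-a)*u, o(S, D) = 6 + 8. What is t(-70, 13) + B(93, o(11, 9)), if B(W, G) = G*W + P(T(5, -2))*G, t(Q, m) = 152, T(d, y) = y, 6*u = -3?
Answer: 1440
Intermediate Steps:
u = -1/2 (u = (1/6)*(-3) = -1/2 ≈ -0.50000)
o(S, D) = 14
P(a) = a/2 (P(a) = -a*(-1/2) = a/2)
B(W, G) = -G + G*W (B(W, G) = G*W + ((1/2)*(-2))*G = G*W - G = -G + G*W)
t(-70, 13) + B(93, o(11, 9)) = 152 + 14*(-1 + 93) = 152 + 14*92 = 152 + 1288 = 1440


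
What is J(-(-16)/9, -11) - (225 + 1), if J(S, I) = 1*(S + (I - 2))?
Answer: -2135/9 ≈ -237.22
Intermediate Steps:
J(S, I) = -2 + I + S (J(S, I) = 1*(S + (-2 + I)) = 1*(-2 + I + S) = -2 + I + S)
J(-(-16)/9, -11) - (225 + 1) = (-2 - 11 - (-16)/9) - (225 + 1) = (-2 - 11 - (-16)/9) - 1*226 = (-2 - 11 - 1*(-16/9)) - 226 = (-2 - 11 + 16/9) - 226 = -101/9 - 226 = -2135/9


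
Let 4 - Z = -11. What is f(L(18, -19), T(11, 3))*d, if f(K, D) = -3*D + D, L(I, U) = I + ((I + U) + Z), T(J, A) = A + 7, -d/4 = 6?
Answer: 480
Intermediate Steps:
d = -24 (d = -4*6 = -24)
Z = 15 (Z = 4 - 1*(-11) = 4 + 11 = 15)
T(J, A) = 7 + A
L(I, U) = 15 + U + 2*I (L(I, U) = I + ((I + U) + 15) = I + (15 + I + U) = 15 + U + 2*I)
f(K, D) = -2*D
f(L(18, -19), T(11, 3))*d = -2*(7 + 3)*(-24) = -2*10*(-24) = -20*(-24) = 480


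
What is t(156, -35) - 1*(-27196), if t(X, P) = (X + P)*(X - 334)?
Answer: 5658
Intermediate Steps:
t(X, P) = (-334 + X)*(P + X) (t(X, P) = (P + X)*(-334 + X) = (-334 + X)*(P + X))
t(156, -35) - 1*(-27196) = (156² - 334*(-35) - 334*156 - 35*156) - 1*(-27196) = (24336 + 11690 - 52104 - 5460) + 27196 = -21538 + 27196 = 5658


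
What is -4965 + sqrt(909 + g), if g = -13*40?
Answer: -4965 + sqrt(389) ≈ -4945.3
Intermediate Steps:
g = -520
-4965 + sqrt(909 + g) = -4965 + sqrt(909 - 520) = -4965 + sqrt(389)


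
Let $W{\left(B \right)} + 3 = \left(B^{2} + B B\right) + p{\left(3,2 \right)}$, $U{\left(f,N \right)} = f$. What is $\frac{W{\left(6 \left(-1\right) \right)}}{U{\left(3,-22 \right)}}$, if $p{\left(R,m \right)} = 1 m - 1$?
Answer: $\frac{70}{3} \approx 23.333$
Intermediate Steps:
$p{\left(R,m \right)} = -1 + m$ ($p{\left(R,m \right)} = m - 1 = -1 + m$)
$W{\left(B \right)} = -2 + 2 B^{2}$ ($W{\left(B \right)} = -3 + \left(\left(B^{2} + B B\right) + \left(-1 + 2\right)\right) = -3 + \left(\left(B^{2} + B^{2}\right) + 1\right) = -3 + \left(2 B^{2} + 1\right) = -3 + \left(1 + 2 B^{2}\right) = -2 + 2 B^{2}$)
$\frac{W{\left(6 \left(-1\right) \right)}}{U{\left(3,-22 \right)}} = \frac{-2 + 2 \left(6 \left(-1\right)\right)^{2}}{3} = \left(-2 + 2 \left(-6\right)^{2}\right) \frac{1}{3} = \left(-2 + 2 \cdot 36\right) \frac{1}{3} = \left(-2 + 72\right) \frac{1}{3} = 70 \cdot \frac{1}{3} = \frac{70}{3}$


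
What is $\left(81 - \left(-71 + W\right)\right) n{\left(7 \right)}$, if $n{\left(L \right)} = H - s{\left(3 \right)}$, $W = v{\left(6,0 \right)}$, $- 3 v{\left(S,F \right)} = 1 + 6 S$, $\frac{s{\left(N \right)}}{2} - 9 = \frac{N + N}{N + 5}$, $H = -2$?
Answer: $- \frac{21199}{6} \approx -3533.2$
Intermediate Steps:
$s{\left(N \right)} = 18 + \frac{4 N}{5 + N}$ ($s{\left(N \right)} = 18 + 2 \frac{N + N}{N + 5} = 18 + 2 \frac{2 N}{5 + N} = 18 + \frac{4 N}{5 + N}$)
$v{\left(S,F \right)} = - \frac{1}{3} - 2 S$ ($v{\left(S,F \right)} = - \frac{1 + 6 S}{3} = - \frac{1}{3} - 2 S$)
$W = - \frac{37}{3}$ ($W = - \frac{1}{3} - 12 = - \frac{37}{3} \approx -12.333$)
$n{\left(L \right)} = - \frac{43}{2}$ ($n{\left(L \right)} = -2 - \frac{2 \left(45 + 11 \cdot 3\right)}{5 + 3} = -2 - \frac{2 \left(45 + 33\right)}{8} = -2 - 2 \cdot \frac{1}{8} \cdot 78 = -2 - \frac{39}{2} = - \frac{43}{2}$)
$\left(81 - \left(-71 + W\right)\right) n{\left(7 \right)} = \left(81 + \left(71 - - \frac{37}{3}\right)\right) \left(- \frac{43}{2}\right) = \left(81 + \left(71 + \frac{37}{3}\right)\right) \left(- \frac{43}{2}\right) = \left(81 + \frac{250}{3}\right) \left(- \frac{43}{2}\right) = \frac{493}{3} \left(- \frac{43}{2}\right) = - \frac{21199}{6}$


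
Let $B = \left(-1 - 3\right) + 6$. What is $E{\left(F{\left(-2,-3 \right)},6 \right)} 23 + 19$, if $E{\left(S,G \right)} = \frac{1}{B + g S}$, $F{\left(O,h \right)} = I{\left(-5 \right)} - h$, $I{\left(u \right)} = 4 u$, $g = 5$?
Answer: $\frac{1554}{83} \approx 18.723$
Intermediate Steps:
$F{\left(O,h \right)} = -20 - h$ ($F{\left(O,h \right)} = 4 \left(-5\right) - h = -20 - h$)
$B = 2$ ($B = -4 + 6 = 2$)
$E{\left(S,G \right)} = \frac{1}{2 + 5 S}$
$E{\left(F{\left(-2,-3 \right)},6 \right)} 23 + 19 = \frac{1}{2 + 5 \left(-20 - -3\right)} 23 + 19 = \frac{1}{2 + 5 \left(-20 + 3\right)} 23 + 19 = \frac{1}{2 + 5 \left(-17\right)} 23 + 19 = \frac{1}{2 - 85} \cdot 23 + 19 = \frac{1}{-83} \cdot 23 + 19 = \left(- \frac{1}{83}\right) 23 + 19 = - \frac{23}{83} + 19 = \frac{1554}{83}$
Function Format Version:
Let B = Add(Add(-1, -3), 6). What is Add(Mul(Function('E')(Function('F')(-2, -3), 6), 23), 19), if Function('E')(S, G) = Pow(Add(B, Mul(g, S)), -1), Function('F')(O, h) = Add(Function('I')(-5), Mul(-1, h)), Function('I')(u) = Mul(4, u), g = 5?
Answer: Rational(1554, 83) ≈ 18.723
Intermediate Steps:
Function('F')(O, h) = Add(-20, Mul(-1, h)) (Function('F')(O, h) = Add(Mul(4, -5), Mul(-1, h)) = Add(-20, Mul(-1, h)))
B = 2 (B = Add(-4, 6) = 2)
Function('E')(S, G) = Pow(Add(2, Mul(5, S)), -1)
Add(Mul(Function('E')(Function('F')(-2, -3), 6), 23), 19) = Add(Mul(Pow(Add(2, Mul(5, Add(-20, Mul(-1, -3)))), -1), 23), 19) = Add(Mul(Pow(Add(2, Mul(5, Add(-20, 3))), -1), 23), 19) = Add(Mul(Pow(Add(2, Mul(5, -17)), -1), 23), 19) = Add(Mul(Pow(Add(2, -85), -1), 23), 19) = Add(Mul(Pow(-83, -1), 23), 19) = Add(Mul(Rational(-1, 83), 23), 19) = Add(Rational(-23, 83), 19) = Rational(1554, 83)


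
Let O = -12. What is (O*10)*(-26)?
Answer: 3120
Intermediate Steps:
(O*10)*(-26) = -12*10*(-26) = -120*(-26) = 3120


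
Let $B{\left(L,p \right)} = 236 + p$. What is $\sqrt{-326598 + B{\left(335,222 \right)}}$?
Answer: $2 i \sqrt{81535} \approx 571.09 i$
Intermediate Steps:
$\sqrt{-326598 + B{\left(335,222 \right)}} = \sqrt{-326598 + \left(236 + 222\right)} = \sqrt{-326598 + 458} = \sqrt{-326140} = 2 i \sqrt{81535}$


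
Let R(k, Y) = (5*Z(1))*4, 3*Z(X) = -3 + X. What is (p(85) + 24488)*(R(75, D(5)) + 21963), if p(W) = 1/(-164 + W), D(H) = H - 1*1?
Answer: 127388248799/237 ≈ 5.3750e+8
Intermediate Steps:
Z(X) = -1 + X/3 (Z(X) = (-3 + X)/3 = -1 + X/3)
D(H) = -1 + H (D(H) = H - 1 = -1 + H)
R(k, Y) = -40/3 (R(k, Y) = (5*(-1 + (⅓)*1))*4 = (5*(-1 + ⅓))*4 = (5*(-⅔))*4 = -10/3*4 = -40/3)
(p(85) + 24488)*(R(75, D(5)) + 21963) = (1/(-164 + 85) + 24488)*(-40/3 + 21963) = (1/(-79) + 24488)*(65849/3) = (-1/79 + 24488)*(65849/3) = (1934551/79)*(65849/3) = 127388248799/237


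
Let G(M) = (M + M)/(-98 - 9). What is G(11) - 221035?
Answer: -23650767/107 ≈ -2.2104e+5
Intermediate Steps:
G(M) = -2*M/107 (G(M) = (2*M)/(-107) = (2*M)*(-1/107) = -2*M/107)
G(11) - 221035 = -2/107*11 - 221035 = -22/107 - 221035 = -23650767/107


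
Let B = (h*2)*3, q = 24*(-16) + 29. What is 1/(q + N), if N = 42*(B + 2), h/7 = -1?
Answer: -1/2035 ≈ -0.00049140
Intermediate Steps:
h = -7 (h = 7*(-1) = -7)
q = -355 (q = -384 + 29 = -355)
B = -42 (B = -7*2*3 = -14*3 = -42)
N = -1680 (N = 42*(-42 + 2) = 42*(-40) = -1680)
1/(q + N) = 1/(-355 - 1680) = 1/(-2035) = -1/2035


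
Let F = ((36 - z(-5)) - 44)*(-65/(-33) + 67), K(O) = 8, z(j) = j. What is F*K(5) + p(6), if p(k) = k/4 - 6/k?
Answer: -36405/22 ≈ -1654.8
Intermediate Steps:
F = -2276/11 (F = ((36 - 1*(-5)) - 44)*(-65/(-33) + 67) = ((36 + 5) - 44)*(-65*(-1/33) + 67) = (41 - 44)*(65/33 + 67) = -3*2276/33 = -2276/11 ≈ -206.91)
p(k) = -6/k + k/4 (p(k) = k*(¼) - 6/k = k/4 - 6/k = -6/k + k/4)
F*K(5) + p(6) = -2276/11*8 + (-6/6 + (¼)*6) = -18208/11 + (-6*⅙ + 3/2) = -18208/11 + (-1 + 3/2) = -18208/11 + ½ = -36405/22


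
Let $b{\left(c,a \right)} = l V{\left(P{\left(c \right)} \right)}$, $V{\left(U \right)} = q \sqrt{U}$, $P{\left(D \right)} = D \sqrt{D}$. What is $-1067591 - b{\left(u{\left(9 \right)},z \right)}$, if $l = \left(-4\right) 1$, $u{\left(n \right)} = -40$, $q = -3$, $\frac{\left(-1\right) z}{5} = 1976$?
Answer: $-1067591 - 48 \sqrt[4]{2} \cdot 5^{\frac{3}{4}} \sqrt{- i} \approx -1.0677 \cdot 10^{6} + 134.96 i$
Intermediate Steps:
$z = -9880$ ($z = \left(-5\right) 1976 = -9880$)
$P{\left(D \right)} = D^{\frac{3}{2}}$
$l = -4$
$V{\left(U \right)} = - 3 \sqrt{U}$
$b{\left(c,a \right)} = 12 \sqrt{c^{\frac{3}{2}}}$ ($b{\left(c,a \right)} = - 4 \left(- 3 \sqrt{c^{\frac{3}{2}}}\right) = 12 \sqrt{c^{\frac{3}{2}}}$)
$-1067591 - b{\left(u{\left(9 \right)},z \right)} = -1067591 - 12 \sqrt{\left(-40\right)^{\frac{3}{2}}} = -1067591 - 12 \sqrt{- 80 i \sqrt{10}} = -1067591 - 12 \cdot 4 \sqrt[4]{2} \cdot 5^{\frac{3}{4}} \sqrt{- i} = -1067591 - 48 \sqrt[4]{2} \cdot 5^{\frac{3}{4}} \sqrt{- i}$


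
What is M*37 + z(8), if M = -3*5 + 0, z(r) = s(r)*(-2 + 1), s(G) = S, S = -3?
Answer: -552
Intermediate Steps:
s(G) = -3
z(r) = 3 (z(r) = -3*(-2 + 1) = -3*(-1) = 3)
M = -15 (M = -15 + 0 = -15)
M*37 + z(8) = -15*37 + 3 = -555 + 3 = -552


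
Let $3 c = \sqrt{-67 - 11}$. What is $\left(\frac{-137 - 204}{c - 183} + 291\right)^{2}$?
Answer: $\frac{6 \left(5198618 \sqrt{78} + 1435791467 i\right)}{366 \sqrt{78} + 100441 i} \approx 85769.0 + 17.553 i$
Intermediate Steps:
$c = \frac{i \sqrt{78}}{3}$ ($c = \frac{\sqrt{-67 - 11}}{3} = \frac{\sqrt{-78}}{3} = \frac{i \sqrt{78}}{3} \approx 2.9439 i$)
$\left(\frac{-137 - 204}{c - 183} + 291\right)^{2} = \left(\frac{-137 - 204}{\frac{i \sqrt{78}}{3} - 183} + 291\right)^{2} = \left(- \frac{341}{-183 + \frac{i \sqrt{78}}{3}} + 291\right)^{2} = \left(291 - \frac{341}{-183 + \frac{i \sqrt{78}}{3}}\right)^{2}$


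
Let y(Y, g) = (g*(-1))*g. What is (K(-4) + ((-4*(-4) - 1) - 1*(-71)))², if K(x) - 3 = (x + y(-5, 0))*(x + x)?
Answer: 14641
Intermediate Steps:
y(Y, g) = -g² (y(Y, g) = (-g)*g = -g²)
K(x) = 3 + 2*x² (K(x) = 3 + (x - 1*0²)*(x + x) = 3 + (x - 1*0)*(2*x) = 3 + (x + 0)*(2*x) = 3 + x*(2*x) = 3 + 2*x²)
(K(-4) + ((-4*(-4) - 1) - 1*(-71)))² = ((3 + 2*(-4)²) + ((-4*(-4) - 1) - 1*(-71)))² = ((3 + 2*16) + ((16 - 1) + 71))² = ((3 + 32) + (15 + 71))² = (35 + 86)² = 121² = 14641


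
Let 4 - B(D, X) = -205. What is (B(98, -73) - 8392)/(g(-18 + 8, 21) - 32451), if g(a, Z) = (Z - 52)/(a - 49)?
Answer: 482797/1914578 ≈ 0.25217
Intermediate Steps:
g(a, Z) = (-52 + Z)/(-49 + a)
B(D, X) = 209 (B(D, X) = 4 - 1*(-205) = 4 + 205 = 209)
(B(98, -73) - 8392)/(g(-18 + 8, 21) - 32451) = (209 - 8392)/((-52 + 21)/(-49 + (-18 + 8)) - 32451) = -8183/(-31/(-49 - 10) - 32451) = -8183/(-31/(-59) - 32451) = -8183/(-1/59*(-31) - 32451) = -8183/(31/59 - 32451) = -8183/(-1914578/59) = -8183*(-59/1914578) = 482797/1914578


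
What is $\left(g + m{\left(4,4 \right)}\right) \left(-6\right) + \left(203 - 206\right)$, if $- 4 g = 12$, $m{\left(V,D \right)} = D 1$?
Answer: $-9$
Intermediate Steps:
$m{\left(V,D \right)} = D$
$g = -3$ ($g = \left(- \frac{1}{4}\right) 12 = -3$)
$\left(g + m{\left(4,4 \right)}\right) \left(-6\right) + \left(203 - 206\right) = \left(-3 + 4\right) \left(-6\right) + \left(203 - 206\right) = 1 \left(-6\right) - 3 = -6 - 3 = -9$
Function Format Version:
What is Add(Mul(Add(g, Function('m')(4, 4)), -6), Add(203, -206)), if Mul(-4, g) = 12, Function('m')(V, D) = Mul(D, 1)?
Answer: -9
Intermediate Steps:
Function('m')(V, D) = D
g = -3 (g = Mul(Rational(-1, 4), 12) = -3)
Add(Mul(Add(g, Function('m')(4, 4)), -6), Add(203, -206)) = Add(Mul(Add(-3, 4), -6), Add(203, -206)) = Add(Mul(1, -6), -3) = Add(-6, -3) = -9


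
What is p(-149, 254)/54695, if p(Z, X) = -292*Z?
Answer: 43508/54695 ≈ 0.79547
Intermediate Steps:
p(-149, 254)/54695 = -292*(-149)/54695 = 43508*(1/54695) = 43508/54695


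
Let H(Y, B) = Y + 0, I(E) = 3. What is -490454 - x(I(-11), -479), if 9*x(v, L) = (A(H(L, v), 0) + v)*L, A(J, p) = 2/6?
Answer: -13237468/27 ≈ -4.9028e+5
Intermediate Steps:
H(Y, B) = Y
A(J, p) = ⅓ (A(J, p) = 2*(⅙) = ⅓)
x(v, L) = L*(⅓ + v)/9 (x(v, L) = ((⅓ + v)*L)/9 = (L*(⅓ + v))/9 = L*(⅓ + v)/9)
-490454 - x(I(-11), -479) = -490454 - (-479)*(1 + 3*3)/27 = -490454 - (-479)*(1 + 9)/27 = -490454 - (-479)*10/27 = -490454 - 1*(-4790/27) = -490454 + 4790/27 = -13237468/27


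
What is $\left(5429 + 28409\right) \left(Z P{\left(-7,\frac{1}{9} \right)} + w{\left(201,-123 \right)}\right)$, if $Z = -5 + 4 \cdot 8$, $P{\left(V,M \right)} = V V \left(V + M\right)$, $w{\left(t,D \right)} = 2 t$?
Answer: $-294796656$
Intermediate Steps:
$P{\left(V,M \right)} = V^{2} \left(M + V\right)$
$Z = 27$ ($Z = -5 + 32 = 27$)
$\left(5429 + 28409\right) \left(Z P{\left(-7,\frac{1}{9} \right)} + w{\left(201,-123 \right)}\right) = \left(5429 + 28409\right) \left(27 \left(-7\right)^{2} \left(\frac{1}{9} - 7\right) + 2 \cdot 201\right) = 33838 \left(27 \cdot 49 \left(\frac{1}{9} - 7\right) + 402\right) = 33838 \left(27 \cdot 49 \left(- \frac{62}{9}\right) + 402\right) = 33838 \left(27 \left(- \frac{3038}{9}\right) + 402\right) = 33838 \left(-9114 + 402\right) = 33838 \left(-8712\right) = -294796656$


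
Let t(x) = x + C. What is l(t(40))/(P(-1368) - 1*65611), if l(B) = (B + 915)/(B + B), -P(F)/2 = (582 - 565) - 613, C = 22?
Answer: -977/7987956 ≈ -0.00012231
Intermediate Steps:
P(F) = 1192 (P(F) = -2*((582 - 565) - 613) = -2*(17 - 613) = -2*(-596) = 1192)
t(x) = 22 + x (t(x) = x + 22 = 22 + x)
l(B) = (915 + B)/(2*B) (l(B) = (915 + B)/((2*B)) = (915 + B)*(1/(2*B)) = (915 + B)/(2*B))
l(t(40))/(P(-1368) - 1*65611) = ((915 + (22 + 40))/(2*(22 + 40)))/(1192 - 1*65611) = ((½)*(915 + 62)/62)/(1192 - 65611) = ((½)*(1/62)*977)/(-64419) = (977/124)*(-1/64419) = -977/7987956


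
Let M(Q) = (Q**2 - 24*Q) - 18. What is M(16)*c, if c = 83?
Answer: -12118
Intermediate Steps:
M(Q) = -18 + Q**2 - 24*Q
M(16)*c = (-18 + 16**2 - 24*16)*83 = (-18 + 256 - 384)*83 = -146*83 = -12118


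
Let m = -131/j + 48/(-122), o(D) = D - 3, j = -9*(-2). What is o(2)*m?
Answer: 8423/1098 ≈ 7.6712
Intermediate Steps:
j = 18
o(D) = -3 + D
m = -8423/1098 (m = -131/18 + 48/(-122) = -131*1/18 + 48*(-1/122) = -131/18 - 24/61 = -8423/1098 ≈ -7.6712)
o(2)*m = (-3 + 2)*(-8423/1098) = -1*(-8423/1098) = 8423/1098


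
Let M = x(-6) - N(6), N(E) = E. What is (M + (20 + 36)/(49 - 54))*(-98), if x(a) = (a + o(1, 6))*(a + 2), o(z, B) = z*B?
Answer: 8428/5 ≈ 1685.6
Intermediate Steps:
o(z, B) = B*z
x(a) = (2 + a)*(6 + a) (x(a) = (a + 6*1)*(a + 2) = (a + 6)*(2 + a) = (6 + a)*(2 + a) = (2 + a)*(6 + a))
M = -6 (M = (12 + (-6)**2 + 8*(-6)) - 1*6 = (12 + 36 - 48) - 6 = 0 - 6 = -6)
(M + (20 + 36)/(49 - 54))*(-98) = (-6 + (20 + 36)/(49 - 54))*(-98) = (-6 + 56/(-5))*(-98) = (-6 + 56*(-1/5))*(-98) = (-6 - 56/5)*(-98) = -86/5*(-98) = 8428/5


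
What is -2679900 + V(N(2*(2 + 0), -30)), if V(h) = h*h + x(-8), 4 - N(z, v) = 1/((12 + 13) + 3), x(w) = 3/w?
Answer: -2101029573/784 ≈ -2.6799e+6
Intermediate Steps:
N(z, v) = 111/28 (N(z, v) = 4 - 1/((12 + 13) + 3) = 4 - 1/(25 + 3) = 4 - 1/28 = 111/28)
V(h) = -3/8 + h**2 (V(h) = h*h + 3/(-8) = h**2 + 3*(-1/8) = h**2 - 3/8 = -3/8 + h**2)
-2679900 + V(N(2*(2 + 0), -30)) = -2679900 + (-3/8 + (111/28)**2) = -2679900 + (-3/8 + 12321/784) = -2679900 + 12027/784 = -2101029573/784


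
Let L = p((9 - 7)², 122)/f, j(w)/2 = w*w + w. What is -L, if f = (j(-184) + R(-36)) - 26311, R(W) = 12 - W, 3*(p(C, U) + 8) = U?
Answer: -98/123243 ≈ -0.00079518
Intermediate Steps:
p(C, U) = -8 + U/3
j(w) = 2*w + 2*w² (j(w) = 2*(w*w + w) = 2*(w² + w) = 2*(w + w²) = 2*w + 2*w²)
f = 41081 (f = (2*(-184)*(1 - 184) + (12 - 1*(-36))) - 26311 = (2*(-184)*(-183) + (12 + 36)) - 26311 = (67344 + 48) - 26311 = 67392 - 26311 = 41081)
L = 98/123243 (L = (-8 + (⅓)*122)/41081 = (-8 + 122/3)*(1/41081) = (98/3)*(1/41081) = 98/123243 ≈ 0.00079518)
-L = -1*98/123243 = -98/123243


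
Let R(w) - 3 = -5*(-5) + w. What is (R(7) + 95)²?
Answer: 16900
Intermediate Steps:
R(w) = 28 + w (R(w) = 3 + (-5*(-5) + w) = 3 + (25 + w) = 28 + w)
(R(7) + 95)² = ((28 + 7) + 95)² = (35 + 95)² = 130² = 16900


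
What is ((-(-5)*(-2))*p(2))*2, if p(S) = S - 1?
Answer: -20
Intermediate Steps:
p(S) = -1 + S
((-(-5)*(-2))*p(2))*2 = ((-(-5)*(-2))*(-1 + 2))*2 = (-1*10*1)*2 = -10*1*2 = -10*2 = -20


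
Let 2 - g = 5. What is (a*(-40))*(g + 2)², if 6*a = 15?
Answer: -100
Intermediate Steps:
a = 5/2 (a = (⅙)*15 = 5/2 ≈ 2.5000)
g = -3 (g = 2 - 1*5 = 2 - 5 = -3)
(a*(-40))*(g + 2)² = ((5/2)*(-40))*(-3 + 2)² = -100*(-1)² = -100*1 = -100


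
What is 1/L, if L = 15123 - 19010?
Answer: -1/3887 ≈ -0.00025727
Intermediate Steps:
L = -3887
1/L = 1/(-3887) = -1/3887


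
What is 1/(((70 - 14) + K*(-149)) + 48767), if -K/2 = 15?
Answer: 1/53293 ≈ 1.8764e-5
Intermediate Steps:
K = -30 (K = -2*15 = -30)
1/(((70 - 14) + K*(-149)) + 48767) = 1/(((70 - 14) - 30*(-149)) + 48767) = 1/((56 + 4470) + 48767) = 1/(4526 + 48767) = 1/53293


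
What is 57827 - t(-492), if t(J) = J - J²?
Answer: 300383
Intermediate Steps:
57827 - t(-492) = 57827 - (-492)*(1 - 1*(-492)) = 57827 - (-492)*(1 + 492) = 57827 - (-492)*493 = 57827 - 1*(-242556) = 57827 + 242556 = 300383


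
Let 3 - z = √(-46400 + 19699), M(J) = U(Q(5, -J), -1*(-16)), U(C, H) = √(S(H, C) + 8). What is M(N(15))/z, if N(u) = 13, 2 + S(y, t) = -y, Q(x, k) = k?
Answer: -√267010/26710 + 3*I*√10/26710 ≈ -0.019346 + 0.00035518*I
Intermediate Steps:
S(y, t) = -2 - y
U(C, H) = √(6 - H) (U(C, H) = √((-2 - H) + 8) = √(6 - H))
M(J) = I*√10 (M(J) = √(6 - (-1)*(-16)) = √(6 - 1*16) = √(6 - 16) = √(-10) = I*√10)
z = 3 - I*√26701 (z = 3 - √(-46400 + 19699) = 3 - √(-26701) = 3 - I*√26701 ≈ 3.0 - 163.4*I)
M(N(15))/z = (I*√10)/(3 - I*√26701) = I*√10/(3 - I*√26701)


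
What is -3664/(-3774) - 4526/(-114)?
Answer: 1458235/35853 ≈ 40.673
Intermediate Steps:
-3664/(-3774) - 4526/(-114) = -3664*(-1/3774) - 4526*(-1/114) = 1832/1887 + 2263/57 = 1458235/35853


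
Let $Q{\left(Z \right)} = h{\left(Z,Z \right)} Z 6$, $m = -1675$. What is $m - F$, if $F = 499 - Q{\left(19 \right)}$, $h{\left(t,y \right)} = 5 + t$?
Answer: $562$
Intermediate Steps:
$Q{\left(Z \right)} = 6 Z \left(5 + Z\right)$ ($Q{\left(Z \right)} = \left(5 + Z\right) Z 6 = Z \left(5 + Z\right) 6 = 6 Z \left(5 + Z\right)$)
$F = -2237$ ($F = 499 - 6 \cdot 19 \left(5 + 19\right) = 499 - 6 \cdot 19 \cdot 24 = 499 - 2736 = -2237$)
$m - F = -1675 - -2237 = -1675 + 2237 = 562$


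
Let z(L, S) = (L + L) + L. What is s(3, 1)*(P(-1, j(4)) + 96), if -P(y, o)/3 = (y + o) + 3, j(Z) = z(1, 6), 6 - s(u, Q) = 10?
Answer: -324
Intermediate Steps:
z(L, S) = 3*L (z(L, S) = 2*L + L = 3*L)
s(u, Q) = -4 (s(u, Q) = 6 - 1*10 = 6 - 10 = -4)
j(Z) = 3 (j(Z) = 3*1 = 3)
P(y, o) = -9 - 3*o - 3*y (P(y, o) = -3*((y + o) + 3) = -3*((o + y) + 3) = -3*(3 + o + y) = -9 - 3*o - 3*y)
s(3, 1)*(P(-1, j(4)) + 96) = -4*((-9 - 3*3 - 3*(-1)) + 96) = -4*((-9 - 9 + 3) + 96) = -4*(-15 + 96) = -4*81 = -324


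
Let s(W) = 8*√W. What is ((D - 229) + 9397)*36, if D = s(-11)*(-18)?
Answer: 330048 - 5184*I*√11 ≈ 3.3005e+5 - 17193.0*I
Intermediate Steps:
D = -144*I*√11 (D = (8*√(-11))*(-18) = (8*(I*√11))*(-18) = (8*I*√11)*(-18) = -144*I*√11 ≈ -477.59*I)
((D - 229) + 9397)*36 = ((-144*I*√11 - 229) + 9397)*36 = ((-229 - 144*I*√11) + 9397)*36 = (9168 - 144*I*√11)*36 = 330048 - 5184*I*√11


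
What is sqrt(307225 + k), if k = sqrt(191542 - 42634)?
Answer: sqrt(307225 + 2*sqrt(37227)) ≈ 554.63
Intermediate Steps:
k = 2*sqrt(37227) (k = sqrt(148908) = 2*sqrt(37227) ≈ 385.89)
sqrt(307225 + k) = sqrt(307225 + 2*sqrt(37227))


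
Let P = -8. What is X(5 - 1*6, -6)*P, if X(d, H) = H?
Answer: 48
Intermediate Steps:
X(5 - 1*6, -6)*P = -6*(-8) = 48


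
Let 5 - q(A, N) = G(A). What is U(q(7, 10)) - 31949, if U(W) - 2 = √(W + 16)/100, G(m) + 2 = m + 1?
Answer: -31947 + √15/100 ≈ -31947.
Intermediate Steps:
G(m) = -1 + m (G(m) = -2 + (m + 1) = -2 + (1 + m) = -1 + m)
q(A, N) = 6 - A (q(A, N) = 5 - (-1 + A) = 5 + (1 - A) = 6 - A)
U(W) = 2 + √(16 + W)/100 (U(W) = 2 + √(W + 16)/100 = 2 + √(16 + W)*(1/100) = 2 + √(16 + W)/100)
U(q(7, 10)) - 31949 = (2 + √(16 + (6 - 1*7))/100) - 31949 = (2 + √(16 + (6 - 7))/100) - 31949 = (2 + √(16 - 1)/100) - 31949 = (2 + √15/100) - 31949 = -31947 + √15/100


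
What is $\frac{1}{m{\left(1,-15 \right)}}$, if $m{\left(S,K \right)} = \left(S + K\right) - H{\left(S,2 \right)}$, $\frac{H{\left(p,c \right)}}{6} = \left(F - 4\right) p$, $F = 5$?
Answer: $- \frac{1}{20} \approx -0.05$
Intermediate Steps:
$H{\left(p,c \right)} = 6 p$ ($H{\left(p,c \right)} = 6 \left(5 - 4\right) p = 6 \cdot 1 p = 6 p$)
$m{\left(S,K \right)} = K - 5 S$ ($m{\left(S,K \right)} = \left(S + K\right) - 6 S = \left(K + S\right) - 6 S = K - 5 S$)
$\frac{1}{m{\left(1,-15 \right)}} = \frac{1}{-15 - 5} = \frac{1}{-20} = - \frac{1}{20}$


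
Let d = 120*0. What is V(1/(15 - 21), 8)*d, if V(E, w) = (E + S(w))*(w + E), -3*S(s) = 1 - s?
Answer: 0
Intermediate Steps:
S(s) = -⅓ + s/3 (S(s) = -(1 - s)/3 = -⅓ + s/3)
d = 0
V(E, w) = (E + w)*(-⅓ + E + w/3) (V(E, w) = (E + (-⅓ + w/3))*(w + E) = (-⅓ + E + w/3)*(E + w) = (E + w)*(-⅓ + E + w/3))
V(1/(15 - 21), 8)*d = ((1/(15 - 21))² - 1/(3*(15 - 21)) - ⅓*8 + (⅓)*8² + (4/3)*8/(15 - 21))*0 = ((1/(-6))² - ⅓/(-6) - 8/3 + (⅓)*64 + (4/3)*8/(-6))*0 = ((-⅙)² - ⅓*(-⅙) - 8/3 + 64/3 + (4/3)*(-⅙)*8)*0 = (1/36 + 1/18 - 8/3 + 64/3 - 16/9)*0 = (611/36)*0 = 0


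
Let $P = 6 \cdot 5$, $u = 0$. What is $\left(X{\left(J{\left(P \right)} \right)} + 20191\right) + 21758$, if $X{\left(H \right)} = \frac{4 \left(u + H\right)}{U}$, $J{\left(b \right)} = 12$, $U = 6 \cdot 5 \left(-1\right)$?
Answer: $\frac{209737}{5} \approx 41947.0$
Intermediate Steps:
$P = 30$
$U = -30$ ($U = 30 \left(-1\right) = -30$)
$X{\left(H \right)} = - \frac{2 H}{15}$ ($X{\left(H \right)} = \frac{4 \left(0 + H\right)}{-30} = 4 H \left(- \frac{1}{30}\right) = - \frac{2 H}{15}$)
$\left(X{\left(J{\left(P \right)} \right)} + 20191\right) + 21758 = \left(\left(- \frac{2}{15}\right) 12 + 20191\right) + 21758 = \left(- \frac{8}{5} + 20191\right) + 21758 = \frac{100947}{5} + 21758 = \frac{209737}{5}$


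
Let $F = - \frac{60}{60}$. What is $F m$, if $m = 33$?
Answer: $-33$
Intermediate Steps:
$F = -1$ ($F = \left(-60\right) \frac{1}{60} = -1$)
$F m = \left(-1\right) 33 = -33$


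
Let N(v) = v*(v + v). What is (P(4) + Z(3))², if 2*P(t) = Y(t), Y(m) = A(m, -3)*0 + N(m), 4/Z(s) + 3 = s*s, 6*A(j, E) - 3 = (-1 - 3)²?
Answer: 2500/9 ≈ 277.78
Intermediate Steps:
N(v) = 2*v² (N(v) = v*(2*v) = 2*v²)
A(j, E) = 19/6 (A(j, E) = ½ + (-1 - 3)²/6 = ½ + (⅙)*(-4)² = ½ + (⅙)*16 = ½ + 8/3 = 19/6)
Z(s) = 4/(-3 + s²) (Z(s) = 4/(-3 + s*s) = 4/(-3 + s²))
Y(m) = 2*m² (Y(m) = (19/6)*0 + 2*m² = 0 + 2*m² = 2*m²)
P(t) = t² (P(t) = (2*t²)/2 = t²)
(P(4) + Z(3))² = (4² + 4/(-3 + 3²))² = (16 + 4/(-3 + 9))² = (16 + 4/6)² = (16 + 4*(⅙))² = (16 + ⅔)² = (50/3)² = 2500/9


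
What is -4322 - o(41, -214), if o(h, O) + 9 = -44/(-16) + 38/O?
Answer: -1847065/428 ≈ -4315.6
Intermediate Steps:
o(h, O) = -25/4 + 38/O (o(h, O) = -9 + (-44/(-16) + 38/O) = -9 + (-44*(-1/16) + 38/O) = -9 + (11/4 + 38/O) = -25/4 + 38/O)
-4322 - o(41, -214) = -4322 - (-25/4 + 38/(-214)) = -4322 - (-25/4 + 38*(-1/214)) = -4322 - (-25/4 - 19/107) = -4322 - 1*(-2751/428) = -4322 + 2751/428 = -1847065/428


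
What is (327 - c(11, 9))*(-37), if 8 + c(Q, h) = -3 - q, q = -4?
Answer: -12358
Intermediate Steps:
c(Q, h) = -7 (c(Q, h) = -8 + (-3 - 1*(-4)) = -8 + (-3 + 4) = -8 + 1 = -7)
(327 - c(11, 9))*(-37) = (327 - 1*(-7))*(-37) = (327 + 7)*(-37) = 334*(-37) = -12358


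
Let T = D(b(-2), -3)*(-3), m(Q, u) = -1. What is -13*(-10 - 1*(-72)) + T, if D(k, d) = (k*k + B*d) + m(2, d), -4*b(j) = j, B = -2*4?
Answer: -3503/4 ≈ -875.75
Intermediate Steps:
B = -8
b(j) = -j/4
D(k, d) = -1 + k**2 - 8*d (D(k, d) = (k*k - 8*d) - 1 = (k**2 - 8*d) - 1 = -1 + k**2 - 8*d)
T = -279/4 (T = (-1 + (-1/4*(-2))**2 - 8*(-3))*(-3) = (-1 + (1/2)**2 + 24)*(-3) = (-1 + 1/4 + 24)*(-3) = (93/4)*(-3) = -279/4 ≈ -69.750)
-13*(-10 - 1*(-72)) + T = -13*(-10 - 1*(-72)) - 279/4 = -13*(-10 + 72) - 279/4 = -13*62 - 279/4 = -806 - 279/4 = -3503/4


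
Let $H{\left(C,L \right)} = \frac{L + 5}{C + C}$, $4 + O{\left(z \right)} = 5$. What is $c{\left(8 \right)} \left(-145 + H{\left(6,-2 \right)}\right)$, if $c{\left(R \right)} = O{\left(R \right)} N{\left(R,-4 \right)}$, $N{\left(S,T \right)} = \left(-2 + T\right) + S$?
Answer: $- \frac{579}{2} \approx -289.5$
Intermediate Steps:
$N{\left(S,T \right)} = -2 + S + T$
$O{\left(z \right)} = 1$ ($O{\left(z \right)} = -4 + 5 = 1$)
$c{\left(R \right)} = -6 + R$ ($c{\left(R \right)} = 1 \left(-2 + R - 4\right) = 1 \left(-6 + R\right) = -6 + R$)
$H{\left(C,L \right)} = \frac{5 + L}{2 C}$
$c{\left(8 \right)} \left(-145 + H{\left(6,-2 \right)}\right) = \left(-6 + 8\right) \left(-145 + \frac{5 - 2}{2 \cdot 6}\right) = 2 \left(-145 + \frac{1}{2} \cdot \frac{1}{6} \cdot 3\right) = 2 \left(-145 + \frac{1}{4}\right) = 2 \left(- \frac{579}{4}\right) = - \frac{579}{2}$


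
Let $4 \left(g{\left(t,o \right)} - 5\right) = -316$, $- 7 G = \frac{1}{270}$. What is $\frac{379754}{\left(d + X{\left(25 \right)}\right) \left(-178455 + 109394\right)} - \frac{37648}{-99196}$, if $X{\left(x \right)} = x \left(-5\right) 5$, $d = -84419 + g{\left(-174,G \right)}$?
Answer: $\frac{27668149495511}{72888404888101} \approx 0.3796$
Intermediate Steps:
$G = - \frac{1}{1890}$ ($G = - \frac{1}{7 \cdot 270} = \left(- \frac{1}{7}\right) \frac{1}{270} = - \frac{1}{1890} \approx -0.0005291$)
$g{\left(t,o \right)} = -74$ ($g{\left(t,o \right)} = 5 + \frac{1}{4} \left(-316\right) = 5 - 79 = -74$)
$d = -84493$ ($d = -84419 - 74 = -84493$)
$X{\left(x \right)} = - 25 x$ ($X{\left(x \right)} = - 5 x 5 = - 25 x$)
$\frac{379754}{\left(d + X{\left(25 \right)}\right) \left(-178455 + 109394\right)} - \frac{37648}{-99196} = \frac{379754}{\left(-84493 - 625\right) \left(-178455 + 109394\right)} - \frac{37648}{-99196} = \frac{379754}{\left(-84493 - 625\right) \left(-69061\right)} - - \frac{9412}{24799} = \frac{379754}{\left(-85118\right) \left(-69061\right)} + \frac{9412}{24799} = \frac{379754}{5878334198} + \frac{9412}{24799} = 379754 \cdot \frac{1}{5878334198} + \frac{9412}{24799} = \frac{189877}{2939167099} + \frac{9412}{24799} = \frac{27668149495511}{72888404888101}$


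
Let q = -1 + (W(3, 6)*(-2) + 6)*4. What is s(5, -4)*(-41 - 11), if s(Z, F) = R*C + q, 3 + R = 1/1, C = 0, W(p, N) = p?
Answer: 52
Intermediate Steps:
R = -2 (R = -3 + 1/1 = -3 + 1 = -2)
q = -1 (q = -1 + (3*(-2) + 6)*4 = -1 + (-6 + 6)*4 = -1 + 0*4 = -1 + 0 = -1)
s(Z, F) = -1 (s(Z, F) = -2*0 - 1 = 0 - 1 = -1)
s(5, -4)*(-41 - 11) = -(-41 - 11) = -1*(-52) = 52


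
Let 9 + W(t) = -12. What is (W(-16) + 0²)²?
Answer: 441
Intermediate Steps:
W(t) = -21 (W(t) = -9 - 12 = -21)
(W(-16) + 0²)² = (-21 + 0²)² = (-21 + 0)² = (-21)² = 441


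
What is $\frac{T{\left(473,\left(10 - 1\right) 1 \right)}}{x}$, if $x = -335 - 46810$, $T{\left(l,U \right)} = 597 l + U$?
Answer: $- \frac{18826}{3143} \approx -5.9898$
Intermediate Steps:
$T{\left(l,U \right)} = U + 597 l$
$x = -47145$ ($x = -335 - 46810 = -47145$)
$\frac{T{\left(473,\left(10 - 1\right) 1 \right)}}{x} = \frac{\left(10 - 1\right) 1 + 597 \cdot 473}{-47145} = \left(9 \cdot 1 + 282381\right) \left(- \frac{1}{47145}\right) = \left(9 + 282381\right) \left(- \frac{1}{47145}\right) = 282390 \left(- \frac{1}{47145}\right) = - \frac{18826}{3143}$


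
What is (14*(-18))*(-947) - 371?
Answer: 238273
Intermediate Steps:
(14*(-18))*(-947) - 371 = -252*(-947) - 371 = 238644 - 371 = 238273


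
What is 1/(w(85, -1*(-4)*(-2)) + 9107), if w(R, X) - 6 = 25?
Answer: 1/9138 ≈ 0.00010943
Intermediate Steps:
w(R, X) = 31 (w(R, X) = 6 + 25 = 31)
1/(w(85, -1*(-4)*(-2)) + 9107) = 1/(31 + 9107) = 1/9138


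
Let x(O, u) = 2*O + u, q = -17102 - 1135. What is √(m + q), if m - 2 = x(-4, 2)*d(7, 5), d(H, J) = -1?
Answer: I*√18229 ≈ 135.01*I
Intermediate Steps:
q = -18237
x(O, u) = u + 2*O
m = 8 (m = 2 + (2 + 2*(-4))*(-1) = 2 + (2 - 8)*(-1) = 2 - 6*(-1) = 2 + 6 = 8)
√(m + q) = √(8 - 18237) = √(-18229) = I*√18229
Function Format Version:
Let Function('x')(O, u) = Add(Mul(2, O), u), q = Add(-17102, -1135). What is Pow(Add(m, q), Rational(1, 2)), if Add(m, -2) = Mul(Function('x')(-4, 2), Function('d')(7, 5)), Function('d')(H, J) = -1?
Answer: Mul(I, Pow(18229, Rational(1, 2))) ≈ Mul(135.01, I)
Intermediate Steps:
q = -18237
Function('x')(O, u) = Add(u, Mul(2, O))
m = 8 (m = Add(2, Mul(Add(2, Mul(2, -4)), -1)) = Add(2, Mul(Add(2, -8), -1)) = Add(2, Mul(-6, -1)) = Add(2, 6) = 8)
Pow(Add(m, q), Rational(1, 2)) = Pow(Add(8, -18237), Rational(1, 2)) = Pow(-18229, Rational(1, 2)) = Mul(I, Pow(18229, Rational(1, 2)))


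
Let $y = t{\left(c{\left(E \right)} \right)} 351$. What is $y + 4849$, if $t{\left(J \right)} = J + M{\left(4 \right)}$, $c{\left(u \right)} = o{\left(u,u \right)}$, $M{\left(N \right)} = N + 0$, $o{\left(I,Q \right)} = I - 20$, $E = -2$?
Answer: $-1469$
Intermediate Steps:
$o{\left(I,Q \right)} = -20 + I$ ($o{\left(I,Q \right)} = I - 20 = -20 + I$)
$M{\left(N \right)} = N$
$c{\left(u \right)} = -20 + u$
$t{\left(J \right)} = 4 + J$ ($t{\left(J \right)} = J + 4 = 4 + J$)
$y = -6318$ ($y = \left(4 - 22\right) 351 = \left(-18\right) 351 = -6318$)
$y + 4849 = -6318 + 4849 = -1469$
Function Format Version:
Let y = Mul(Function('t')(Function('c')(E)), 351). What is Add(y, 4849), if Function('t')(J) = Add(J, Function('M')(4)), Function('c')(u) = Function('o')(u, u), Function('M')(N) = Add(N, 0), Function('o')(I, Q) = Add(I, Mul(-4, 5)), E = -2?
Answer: -1469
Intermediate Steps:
Function('o')(I, Q) = Add(-20, I) (Function('o')(I, Q) = Add(I, -20) = Add(-20, I))
Function('M')(N) = N
Function('c')(u) = Add(-20, u)
Function('t')(J) = Add(4, J) (Function('t')(J) = Add(J, 4) = Add(4, J))
y = -6318 (y = Mul(Add(4, Add(-20, -2)), 351) = Mul(Add(4, -22), 351) = Mul(-18, 351) = -6318)
Add(y, 4849) = Add(-6318, 4849) = -1469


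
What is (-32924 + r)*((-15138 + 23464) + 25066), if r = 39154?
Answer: 208032160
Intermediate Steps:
(-32924 + r)*((-15138 + 23464) + 25066) = (-32924 + 39154)*((-15138 + 23464) + 25066) = 6230*(8326 + 25066) = 6230*33392 = 208032160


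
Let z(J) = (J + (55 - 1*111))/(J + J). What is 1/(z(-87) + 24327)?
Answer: 174/4233041 ≈ 4.1105e-5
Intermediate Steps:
z(J) = (-56 + J)/(2*J) (z(J) = (J + (55 - 111))/((2*J)) = (J - 56)*(1/(2*J)) = (-56 + J)*(1/(2*J)) = (-56 + J)/(2*J))
1/(z(-87) + 24327) = 1/((1/2)*(-56 - 87)/(-87) + 24327) = 1/((1/2)*(-1/87)*(-143) + 24327) = 1/(143/174 + 24327) = 1/(4233041/174) = 174/4233041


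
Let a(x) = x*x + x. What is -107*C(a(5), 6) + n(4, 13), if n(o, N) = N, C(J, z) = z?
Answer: -629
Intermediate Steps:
a(x) = x + x**2 (a(x) = x**2 + x = x + x**2)
-107*C(a(5), 6) + n(4, 13) = -107*6 + 13 = -642 + 13 = -629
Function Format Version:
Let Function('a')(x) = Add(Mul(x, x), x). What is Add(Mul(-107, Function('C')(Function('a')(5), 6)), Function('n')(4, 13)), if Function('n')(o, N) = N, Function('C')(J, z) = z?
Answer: -629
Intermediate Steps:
Function('a')(x) = Add(x, Pow(x, 2)) (Function('a')(x) = Add(Pow(x, 2), x) = Add(x, Pow(x, 2)))
Add(Mul(-107, Function('C')(Function('a')(5), 6)), Function('n')(4, 13)) = Add(Mul(-107, 6), 13) = Add(-642, 13) = -629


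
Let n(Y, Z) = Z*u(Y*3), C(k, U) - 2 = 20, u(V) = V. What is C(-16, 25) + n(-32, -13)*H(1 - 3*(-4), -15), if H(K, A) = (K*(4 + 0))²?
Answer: 3374614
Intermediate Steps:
C(k, U) = 22 (C(k, U) = 2 + 20 = 22)
H(K, A) = 16*K² (H(K, A) = (K*4)² = (4*K)² = 16*K²)
n(Y, Z) = 3*Y*Z (n(Y, Z) = Z*(Y*3) = Z*(3*Y) = 3*Y*Z)
C(-16, 25) + n(-32, -13)*H(1 - 3*(-4), -15) = 22 + (3*(-32)*(-13))*(16*(1 - 3*(-4))²) = 22 + 1248*(16*(1 + 12)²) = 22 + 1248*(16*13²) = 22 + 1248*(16*169) = 22 + 1248*2704 = 22 + 3374592 = 3374614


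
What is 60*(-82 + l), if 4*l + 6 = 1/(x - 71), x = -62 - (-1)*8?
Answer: -125253/25 ≈ -5010.1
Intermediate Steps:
x = -54 (x = -62 - 1*(-8) = -62 + 8 = -54)
l = -751/500 (l = -3/2 + 1/(4*(-54 - 71)) = -3/2 + (1/4)/(-125) = -3/2 + (1/4)*(-1/125) = -3/2 - 1/500 = -751/500 ≈ -1.5020)
60*(-82 + l) = 60*(-82 - 751/500) = 60*(-41751/500) = -125253/25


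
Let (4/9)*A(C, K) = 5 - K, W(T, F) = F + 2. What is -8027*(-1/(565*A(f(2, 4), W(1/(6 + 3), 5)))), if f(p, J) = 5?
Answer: -16054/5085 ≈ -3.1571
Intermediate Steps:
W(T, F) = 2 + F
A(C, K) = 45/4 - 9*K/4 (A(C, K) = 9*(5 - K)/4 = 45/4 - 9*K/4)
-8027*(-1/(565*A(f(2, 4), W(1/(6 + 3), 5)))) = -8027*(-1/(565*(45/4 - 9*(2 + 5)/4))) = -8027*(-1/(565*(45/4 - 9/4*7))) = -8027*(-1/(565*(45/4 - 63/4))) = -8027/((-565*(-9/2))) = -8027/5085/2 = -8027*2/5085 = -16054/5085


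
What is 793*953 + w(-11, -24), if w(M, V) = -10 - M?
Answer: 755730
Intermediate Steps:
793*953 + w(-11, -24) = 793*953 + (-10 - 1*(-11)) = 755729 + (-10 + 11) = 755729 + 1 = 755730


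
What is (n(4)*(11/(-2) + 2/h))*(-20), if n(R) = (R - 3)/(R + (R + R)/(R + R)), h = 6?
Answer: 62/3 ≈ 20.667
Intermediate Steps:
n(R) = (-3 + R)/(1 + R) (n(R) = (-3 + R)/(R + (2*R)/((2*R))) = (-3 + R)/(R + (2*R)*(1/(2*R))) = (-3 + R)/(R + 1) = (-3 + R)/(1 + R))
(n(4)*(11/(-2) + 2/h))*(-20) = (((-3 + 4)/(1 + 4))*(11/(-2) + 2/6))*(-20) = ((1/5)*(11*(-½) + 2*(⅙)))*(-20) = (((⅕)*1)*(-11/2 + ⅓))*(-20) = ((⅕)*(-31/6))*(-20) = -31/30*(-20) = 62/3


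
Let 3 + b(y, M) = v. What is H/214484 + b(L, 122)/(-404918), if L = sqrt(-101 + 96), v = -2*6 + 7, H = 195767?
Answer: 39635648989/43424216156 ≈ 0.91275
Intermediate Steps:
v = -5 (v = -12 + 7 = -5)
L = I*sqrt(5) (L = sqrt(-5) = I*sqrt(5) ≈ 2.2361*I)
b(y, M) = -8 (b(y, M) = -3 - 5 = -8)
H/214484 + b(L, 122)/(-404918) = 195767/214484 - 8/(-404918) = 195767*(1/214484) - 8*(-1/404918) = 195767/214484 + 4/202459 = 39635648989/43424216156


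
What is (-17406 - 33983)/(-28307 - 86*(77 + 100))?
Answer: 51389/43529 ≈ 1.1806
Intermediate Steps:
(-17406 - 33983)/(-28307 - 86*(77 + 100)) = -51389/(-28307 - 86*177) = -51389/(-28307 - 15222) = -51389/(-43529) = -51389*(-1/43529) = 51389/43529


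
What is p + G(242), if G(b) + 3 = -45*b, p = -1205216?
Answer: -1216109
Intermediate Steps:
G(b) = -3 - 45*b
p + G(242) = -1205216 + (-3 - 45*242) = -1205216 + (-3 - 10890) = -1205216 - 10893 = -1216109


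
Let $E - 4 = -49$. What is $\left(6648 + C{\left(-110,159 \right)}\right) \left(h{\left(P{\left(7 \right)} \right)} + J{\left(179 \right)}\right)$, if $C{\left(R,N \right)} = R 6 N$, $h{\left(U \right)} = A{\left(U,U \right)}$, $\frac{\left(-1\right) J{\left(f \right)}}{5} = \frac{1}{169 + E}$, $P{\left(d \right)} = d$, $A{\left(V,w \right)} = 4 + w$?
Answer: $- \frac{33394707}{31} \approx -1.0772 \cdot 10^{6}$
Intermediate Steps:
$E = -45$ ($E = 4 - 49 = -45$)
$J{\left(f \right)} = - \frac{5}{124}$ ($J{\left(f \right)} = - \frac{5}{169 - 45} = - \frac{5}{124}$)
$h{\left(U \right)} = 4 + U$
$C{\left(R,N \right)} = 6 N R$ ($C{\left(R,N \right)} = 6 R N = 6 N R$)
$\left(6648 + C{\left(-110,159 \right)}\right) \left(h{\left(P{\left(7 \right)} \right)} + J{\left(179 \right)}\right) = \left(6648 + 6 \cdot 159 \left(-110\right)\right) \left(\left(4 + 7\right) - \frac{5}{124}\right) = \left(6648 - 104940\right) \left(11 - \frac{5}{124}\right) = \left(-98292\right) \frac{1359}{124} = - \frac{33394707}{31}$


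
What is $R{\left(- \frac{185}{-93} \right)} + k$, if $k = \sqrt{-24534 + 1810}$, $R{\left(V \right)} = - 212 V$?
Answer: $- \frac{39220}{93} + 2 i \sqrt{5681} \approx -421.72 + 150.74 i$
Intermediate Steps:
$k = 2 i \sqrt{5681}$ ($k = \sqrt{-22724} = 2 i \sqrt{5681} \approx 150.74 i$)
$R{\left(- \frac{185}{-93} \right)} + k = - 212 \left(- \frac{185}{-93}\right) + 2 i \sqrt{5681} = - 212 \left(\left(-185\right) \left(- \frac{1}{93}\right)\right) + 2 i \sqrt{5681} = \left(-212\right) \frac{185}{93} + 2 i \sqrt{5681} = - \frac{39220}{93} + 2 i \sqrt{5681}$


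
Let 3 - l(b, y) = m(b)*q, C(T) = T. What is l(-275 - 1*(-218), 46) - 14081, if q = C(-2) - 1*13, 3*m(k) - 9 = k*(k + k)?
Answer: 18457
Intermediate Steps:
m(k) = 3 + 2*k²/3 (m(k) = 3 + (k*(k + k))/3 = 3 + (k*(2*k))/3 = 3 + (2*k²)/3 = 3 + 2*k²/3)
q = -15 (q = -2 - 1*13 = -2 - 13 = -15)
l(b, y) = 48 + 10*b² (l(b, y) = 3 - (3 + 2*b²/3)*(-15) = 3 - (-45 - 10*b²) = 3 + (45 + 10*b²) = 48 + 10*b²)
l(-275 - 1*(-218), 46) - 14081 = (48 + 10*(-275 - 1*(-218))²) - 14081 = (48 + 10*(-275 + 218)²) - 14081 = (48 + 10*(-57)²) - 14081 = (48 + 10*3249) - 14081 = (48 + 32490) - 14081 = 32538 - 14081 = 18457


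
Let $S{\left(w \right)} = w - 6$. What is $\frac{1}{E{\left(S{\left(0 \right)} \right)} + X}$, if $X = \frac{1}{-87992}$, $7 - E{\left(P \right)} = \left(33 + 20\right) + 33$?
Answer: $- \frac{87992}{6951369} \approx -0.012658$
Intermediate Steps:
$S{\left(w \right)} = -6 + w$
$E{\left(P \right)} = -79$ ($E{\left(P \right)} = 7 - \left(\left(33 + 20\right) + 33\right) = 7 - \left(53 + 33\right) = 7 - 86 = -79$)
$X = - \frac{1}{87992} \approx -1.1365 \cdot 10^{-5}$
$\frac{1}{E{\left(S{\left(0 \right)} \right)} + X} = \frac{1}{-79 - \frac{1}{87992}} = \frac{1}{- \frac{6951369}{87992}} = - \frac{87992}{6951369}$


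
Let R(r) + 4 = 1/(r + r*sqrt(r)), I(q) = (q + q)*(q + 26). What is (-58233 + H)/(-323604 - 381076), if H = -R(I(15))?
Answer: 88023032429/1065243615600 + sqrt(1230)/1065243615600 ≈ 0.082632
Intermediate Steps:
I(q) = 2*q*(26 + q) (I(q) = (2*q)*(26 + q) = 2*q*(26 + q))
R(r) = -4 + 1/(r + r**(3/2)) (R(r) = -4 + 1/(r + r*sqrt(r)) = -4 + 1/(r + r**(3/2)))
H = -(-4919 - 4920*sqrt(1230))/(1230 + 1230*sqrt(1230)) (H = -(1 - 8*15*(26 + 15) - 4*30*sqrt(30)*(26 + 15)**(3/2))/(2*15*(26 + 15) + (2*15*(26 + 15))**(3/2)) = -(1 - 8*15*41 - 4*1230*sqrt(1230))/(2*15*41 + (2*15*41)**(3/2)) = -(1 - 4*1230 - 4920*sqrt(1230))/(1230 + 1230**(3/2)) = -(1 - 4920 - 4920*sqrt(1230))/(1230 + 1230*sqrt(1230)) = -(-4919 - 4920*sqrt(1230))/(1230 + 1230*sqrt(1230)) ≈ 4.0000)
(-58233 + H)/(-323604 - 381076) = (-58233 + (6046681/1511670 - sqrt(1230)/1511670))/(-323604 - 381076) = (-88023032429/1511670 - sqrt(1230)/1511670)/(-704680) = (-88023032429/1511670 - sqrt(1230)/1511670)*(-1/704680) = 88023032429/1065243615600 + sqrt(1230)/1065243615600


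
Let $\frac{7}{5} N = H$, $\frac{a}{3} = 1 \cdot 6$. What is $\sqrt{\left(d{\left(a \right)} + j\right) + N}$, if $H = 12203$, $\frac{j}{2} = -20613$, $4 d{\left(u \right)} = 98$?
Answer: $\frac{i \sqrt{6367074}}{14} \approx 180.24 i$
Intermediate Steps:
$a = 18$ ($a = 3 \cdot 1 \cdot 6 = 3 \cdot 6 = 18$)
$d{\left(u \right)} = \frac{49}{2}$ ($d{\left(u \right)} = \frac{1}{4} \cdot 98 = \frac{49}{2}$)
$j = -41226$ ($j = 2 \left(-20613\right) = -41226$)
$N = \frac{61015}{7}$ ($N = \frac{5}{7} \cdot 12203 = \frac{61015}{7} \approx 8716.4$)
$\sqrt{\left(d{\left(a \right)} + j\right) + N} = \sqrt{\left(\frac{49}{2} - 41226\right) + \frac{61015}{7}} = \sqrt{- \frac{82403}{2} + \frac{61015}{7}} = \sqrt{- \frac{454791}{14}} = \frac{i \sqrt{6367074}}{14}$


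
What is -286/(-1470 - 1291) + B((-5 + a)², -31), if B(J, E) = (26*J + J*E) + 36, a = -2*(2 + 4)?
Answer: -353633/251 ≈ -1408.9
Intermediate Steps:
a = -12 (a = -2*6 = -12)
B(J, E) = 36 + 26*J + E*J (B(J, E) = (26*J + E*J) + 36 = 36 + 26*J + E*J)
-286/(-1470 - 1291) + B((-5 + a)², -31) = -286/(-1470 - 1291) + (36 + 26*(-5 - 12)² - 31*(-5 - 12)²) = -286/(-2761) + (36 + 26*(-17)² - 31*(-17)²) = -286*(-1/2761) + (36 + 26*289 - 31*289) = 26/251 + (36 + 7514 - 8959) = 26/251 - 1409 = -353633/251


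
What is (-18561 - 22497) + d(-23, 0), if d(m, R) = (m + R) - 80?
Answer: -41161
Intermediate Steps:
d(m, R) = -80 + R + m (d(m, R) = (R + m) - 80 = -80 + R + m)
(-18561 - 22497) + d(-23, 0) = (-18561 - 22497) + (-80 + 0 - 23) = -41058 - 103 = -41161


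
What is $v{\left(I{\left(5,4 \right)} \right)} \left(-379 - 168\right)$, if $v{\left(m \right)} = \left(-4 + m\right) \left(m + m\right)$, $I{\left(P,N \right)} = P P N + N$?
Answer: $-11377600$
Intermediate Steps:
$I{\left(P,N \right)} = N + N P^{2}$ ($I{\left(P,N \right)} = P^{2} N + N = N P^{2} + N = N + N P^{2}$)
$v{\left(m \right)} = 2 m \left(-4 + m\right)$ ($v{\left(m \right)} = \left(-4 + m\right) 2 m = 2 m \left(-4 + m\right)$)
$v{\left(I{\left(5,4 \right)} \right)} \left(-379 - 168\right) = 2 \cdot 4 \left(1 + 5^{2}\right) \left(-4 + 4 \left(1 + 5^{2}\right)\right) \left(-379 - 168\right) = 2 \cdot 4 \left(1 + 25\right) \left(-4 + 4 \left(1 + 25\right)\right) \left(-547\right) = 2 \cdot 4 \cdot 26 \left(-4 + 4 \cdot 26\right) \left(-547\right) = 2 \cdot 104 \left(-4 + 104\right) \left(-547\right) = 2 \cdot 104 \cdot 100 \left(-547\right) = 20800 \left(-547\right) = -11377600$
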